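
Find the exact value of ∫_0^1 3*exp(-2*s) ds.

An antiderivative is F(s) = -3*exp(-2*s)/2.
Then F(1) - F(0) = (-3*exp(-2)/2) - (-3/2) = 3/2 - 3*exp(-2)/2.

3/2 - 3*exp(-2)/2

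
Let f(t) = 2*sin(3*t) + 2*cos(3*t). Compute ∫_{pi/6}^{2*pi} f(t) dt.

An antiderivative is F(t) = 2*sin(3*t)/3 - 2*cos(3*t)/3.
Then F(2*pi) - F(pi/6) = (-2/3) - (2/3) = -4/3.

-4/3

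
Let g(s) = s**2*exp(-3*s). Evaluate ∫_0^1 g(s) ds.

2/27 - 17*exp(-3)/27

Integrate by parts twice (u = s^2, dv = exp(-3*s) ds).
An antiderivative is F(s) = (-9*s**2 - 6*s - 2)*exp(-3*s)/27.
Then F(1) - F(0) = (-17*exp(-3)/27) - (-2/27) = 2/27 - 17*exp(-3)/27.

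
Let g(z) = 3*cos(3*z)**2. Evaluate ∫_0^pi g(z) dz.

Use the identity cos^2(3*z) = (1 + cos(6*z))/2.
An antiderivative is F(z) = 3*z/2 + sin(6*z)/4.
Then F(pi) - F(0) = (3*pi/2) - (0) = 3*pi/2.

3*pi/2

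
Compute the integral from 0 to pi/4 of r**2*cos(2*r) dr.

Integrate by parts twice (u = r^2, dv = cos(2*r) dr).
An antiderivative is F(r) = r**2*sin(2*r)/2 + r*cos(2*r)/2 - sin(2*r)/4.
Then F(pi/4) - F(0) = (-1/4 + pi**2/32) - (0) = -1/4 + pi**2/32.

-1/4 + pi**2/32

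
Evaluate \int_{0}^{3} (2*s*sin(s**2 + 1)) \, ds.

Let u = s**2 + 1, so du = 2*s ds. When s = 0, u = 1; when s = 3, u = 10.
The integral becomes ∫ sin(u) du from 1 to 10, with antiderivative -cos(u).
Back in s: F(s) = -cos(s**2 + 1).
Then F(3) - F(0) = (-cos(10)) - (-cos(1)) = cos(1) - cos(10).

cos(1) - cos(10)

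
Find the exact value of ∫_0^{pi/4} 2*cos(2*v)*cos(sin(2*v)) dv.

Let u = sin(2*v), so du = 2*cos(2*v) dv. When v = 0, u = 0; when v = pi/4, u = 1.
The integral becomes ∫ cos(u) du from 0 to 1, with antiderivative sin(u).
Back in v: F(v) = sin(sin(2*v)).
Then F(pi/4) - F(0) = (sin(1)) - (0) = sin(1).

sin(1)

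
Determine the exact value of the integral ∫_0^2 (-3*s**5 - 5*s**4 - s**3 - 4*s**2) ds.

By the power rule, an antiderivative is F(s) = -s**6/2 - s**5 - s**4/4 - 4*s**3/3.
Then F(2) - F(0) = (-236/3) - (0) = -236/3.

-236/3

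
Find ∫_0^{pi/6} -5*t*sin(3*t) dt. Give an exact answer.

-5/9

Integrate by parts once (u = t, dv = -5*sin(3*t) dt).
An antiderivative is F(t) = 5*t*cos(3*t)/3 - 5*sin(3*t)/9.
Then F(pi/6) - F(0) = (-5/9) - (0) = -5/9.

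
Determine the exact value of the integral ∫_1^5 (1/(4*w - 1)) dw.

-log(3)/4 + log(19)/4

An antiderivative is F(w) = log(4*w - 1)/4.
Then F(5) - F(1) = (log(19)/4) - (log(3)/4) = -log(3)/4 + log(19)/4.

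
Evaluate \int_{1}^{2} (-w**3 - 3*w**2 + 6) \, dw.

-19/4

By the power rule, an antiderivative is F(w) = -w**4/4 - w**3 + 6*w.
Then F(2) - F(1) = (0) - (19/4) = -19/4.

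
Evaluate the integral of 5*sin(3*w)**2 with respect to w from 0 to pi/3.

Use the identity sin^2(3*w) = (1 - cos(6*w))/2.
An antiderivative is F(w) = 5*w/2 - 5*sin(6*w)/12.
Then F(pi/3) - F(0) = (5*pi/6) - (0) = 5*pi/6.

5*pi/6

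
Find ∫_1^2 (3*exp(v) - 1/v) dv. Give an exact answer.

-3*exp(1) - log(2) + 3*exp(2)

An antiderivative is F(v) = 3*exp(v) - log(v).
Then F(2) - F(1) = (-log(2) + 3*exp(2)) - (3*exp(1)) = -3*exp(1) - log(2) + 3*exp(2).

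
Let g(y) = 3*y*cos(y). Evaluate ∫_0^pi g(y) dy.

Integrate by parts once (u = y, dv = 3*cos(y) dy).
An antiderivative is F(y) = 3*y*sin(y) + 3*cos(y).
Then F(pi) - F(0) = (-3) - (3) = -6.

-6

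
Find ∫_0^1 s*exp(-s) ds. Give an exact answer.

Integrate by parts once (u = s, dv = exp(-s) ds).
An antiderivative is F(s) = (-s - 1)*exp(-s).
Then F(1) - F(0) = (-2*exp(-1)) - (-1) = 1 - 2*exp(-1).

1 - 2*exp(-1)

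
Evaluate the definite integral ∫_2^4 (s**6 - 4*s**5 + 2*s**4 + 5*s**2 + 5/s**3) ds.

By the power rule, an antiderivative is F(s) = s**7/7 - 2*s**6/3 + 2*s**5/5 + 5*s**3/3 - 5/(2*s**2).
Then F(4) - F(2) = (141137/1120) - (947/840) = 419623/3360.

419623/3360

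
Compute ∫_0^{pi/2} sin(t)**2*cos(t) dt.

Let u = sin(t), so du = cos(t) dt. When t = 0, u = 0; when t = pi/2, u = 1.
The integral becomes ∫ u**2 du from 0 to 1, with antiderivative u**3/3.
Back in t: F(t) = sin(t)**3/3.
Then F(pi/2) - F(0) = (1/3) - (0) = 1/3.

1/3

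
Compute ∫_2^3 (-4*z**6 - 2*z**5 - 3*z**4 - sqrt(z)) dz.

By the power rule, an antiderivative is F(z) = -4*z**7/7 - z**6/3 - 3*z**5/5 - 2*z**(3/2)/3.
Then F(3) - F(2) = (-57348/35 - 2*sqrt(3)) - (-11936/105 - 4*sqrt(2)/3) = -160108/105 - 2*sqrt(3) + 4*sqrt(2)/3.

-160108/105 - 2*sqrt(3) + 4*sqrt(2)/3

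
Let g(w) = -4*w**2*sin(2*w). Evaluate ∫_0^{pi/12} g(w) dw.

Integrate by parts twice (u = w^2, dv = -4*sin(2*w) dw).
An antiderivative is F(w) = 2*w**2*cos(2*w) - 2*w*sin(2*w) - cos(2*w).
Then F(pi/12) - F(0) = (-sqrt(3)/2 - pi/12 + sqrt(3)*pi**2/144) - (-1) = -sqrt(3)/2 - pi/12 + sqrt(3)*pi**2/144 + 1.

-sqrt(3)/2 - pi/12 + sqrt(3)*pi**2/144 + 1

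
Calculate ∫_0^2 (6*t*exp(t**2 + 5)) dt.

-3*(1 - exp(4))*exp(5)

Let u = t**2 + 5, so du = 2*t dt. When t = 0, u = 5; when t = 2, u = 9.
The integral becomes 3·∫ exp(u) du from 5 to 9, with antiderivative 3*exp(u).
Back in t: F(t) = 3*exp(t**2 + 5).
Then F(2) - F(0) = (3*exp(9)) - (3*exp(5)) = -3*(1 - exp(4))*exp(5).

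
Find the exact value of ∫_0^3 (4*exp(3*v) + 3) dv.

An antiderivative is F(v) = 4*exp(3*v)/3 + 3*v.
Then F(3) - F(0) = (9 + 4*exp(9)/3) - (4/3) = 23/3 + 4*exp(9)/3.

23/3 + 4*exp(9)/3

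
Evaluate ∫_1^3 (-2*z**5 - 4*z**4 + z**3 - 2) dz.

-6304/15

By the power rule, an antiderivative is F(z) = -z**6/3 - 4*z**5/5 + z**4/4 - 2*z.
Then F(3) - F(1) = (-8463/20) - (-173/60) = -6304/15.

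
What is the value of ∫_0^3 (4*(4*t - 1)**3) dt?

3660

Let u = 4*t - 1, so du = 4 dt. When t = 0, u = -1; when t = 3, u = 11.
The integral becomes ∫ u**3 du from -1 to 11, with antiderivative u**4/4.
Back in t: F(t) = (4*t - 1)**4/4.
Then F(3) - F(0) = (14641/4) - (1/4) = 3660.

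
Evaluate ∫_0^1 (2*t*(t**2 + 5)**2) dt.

Let u = t**2 + 5, so du = 2*t dt. When t = 0, u = 5; when t = 1, u = 6.
The integral becomes ∫ u**2 du from 5 to 6, with antiderivative u**3/3.
Back in t: F(t) = (t**2 + 5)**3/3.
Then F(1) - F(0) = (72) - (125/3) = 91/3.

91/3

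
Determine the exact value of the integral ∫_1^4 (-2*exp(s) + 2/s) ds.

-2*exp(4) + 2*log(4) + 2*exp(1)

An antiderivative is F(s) = -2*exp(s) + 2*log(s).
Then F(4) - F(1) = (-2*exp(4) + 2*log(4)) - (-2*exp(1)) = -2*exp(4) + 2*log(4) + 2*exp(1).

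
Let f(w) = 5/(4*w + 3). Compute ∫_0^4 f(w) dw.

An antiderivative is F(w) = 5*log(4*w + 3)/4.
Then F(4) - F(0) = (5*log(19)/4) - (5*log(3)/4) = -5*log(3)/4 + 5*log(19)/4.

-5*log(3)/4 + 5*log(19)/4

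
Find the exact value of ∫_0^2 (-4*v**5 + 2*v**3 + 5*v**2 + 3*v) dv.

-46/3

By the power rule, an antiderivative is F(v) = -2*v**6/3 + v**4/2 + 5*v**3/3 + 3*v**2/2.
Then F(2) - F(0) = (-46/3) - (0) = -46/3.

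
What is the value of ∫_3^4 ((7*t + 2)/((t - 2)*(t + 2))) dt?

-3*log(5) + 3*log(3) + 7*log(2)

Factor the denominator: t**2 - 4 = (t + 2)(t - 2).
Partial fractions: (7*t + 2)/((t - 2)*(t + 2)) = 3/(t + 2) + 4/(t - 2).
An antiderivative is F(t) = 4*log(t - 2) + 3*log(t + 2).
Then F(4) - F(3) = (3*log(3) + 7*log(2)) - (3*log(5)) = -3*log(5) + 3*log(3) + 7*log(2).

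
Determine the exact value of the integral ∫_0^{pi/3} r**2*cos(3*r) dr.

-2*pi/27

Integrate by parts twice (u = r^2, dv = cos(3*r) dr).
An antiderivative is F(r) = r**2*sin(3*r)/3 + 2*r*cos(3*r)/9 - 2*sin(3*r)/27.
Then F(pi/3) - F(0) = (-2*pi/27) - (0) = -2*pi/27.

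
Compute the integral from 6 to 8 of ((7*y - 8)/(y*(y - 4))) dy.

-2*log(3) + 9*log(2)

Factor the denominator: y**2 - 4*y = y(y - 4).
Partial fractions: (7*y - 8)/(y*(y - 4)) = 2/y + 5/(y - 4).
An antiderivative is F(y) = 2*log(y) + 5*log(y - 4).
Then F(8) - F(6) = (16*log(2)) - (2*log(3) + 7*log(2)) = -2*log(3) + 9*log(2).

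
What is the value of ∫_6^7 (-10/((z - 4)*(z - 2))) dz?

Factor the denominator: z**2 - 6*z + 8 = (z - 2)(z - 4).
Partial fractions: -10/((z - 4)*(z - 2)) = 5/(z - 2) - 5/(z - 4).
An antiderivative is F(z) = -5*log(z - 4) + 5*log(z - 2).
Then F(7) - F(6) = (-5*log(3) + 5*log(5)) - (log(32)) = -5*log(3) - 5*log(2) + 5*log(5).

-5*log(3) - 5*log(2) + 5*log(5)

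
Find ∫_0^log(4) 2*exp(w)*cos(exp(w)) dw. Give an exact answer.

Let u = exp(w), so du = exp(w) dw. When w = 0, u = 1; when w = log(4), u = 4.
The integral becomes 2·∫ cos(u) du from 1 to 4, with antiderivative 2*sin(u).
Back in w: F(w) = 2*sin(exp(w)).
Then F(log(4)) - F(0) = (2*sin(4)) - (2*sin(1)) = -2*sin(1) + 2*sin(4).

-2*sin(1) + 2*sin(4)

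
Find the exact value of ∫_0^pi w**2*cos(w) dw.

-2*pi

Integrate by parts twice (u = w^2, dv = cos(w) dw).
An antiderivative is F(w) = w**2*sin(w) + 2*w*cos(w) - 2*sin(w).
Then F(pi) - F(0) = (-2*pi) - (0) = -2*pi.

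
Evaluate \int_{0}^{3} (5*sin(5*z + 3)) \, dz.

Let u = 5*z + 3, so du = 5 dz. When z = 0, u = 3; when z = 3, u = 18.
The integral becomes ∫ sin(u) du from 3 to 18, with antiderivative -cos(u).
Back in z: F(z) = -cos(5*z + 3).
Then F(3) - F(0) = (-cos(18)) - (-cos(3)) = cos(3) - cos(18).

cos(3) - cos(18)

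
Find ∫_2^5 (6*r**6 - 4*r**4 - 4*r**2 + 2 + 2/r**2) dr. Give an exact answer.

By the power rule, an antiderivative is F(r) = 6*r**7/7 - 4*r**5/5 - 4*r**3/3 + 2*r - 2/r.
Then F(5) - F(2) = (6752258/105) - (8027/105) = 2248077/35.

2248077/35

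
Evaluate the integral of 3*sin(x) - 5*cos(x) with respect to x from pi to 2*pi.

-6

An antiderivative is F(x) = -5*sin(x) - 3*cos(x).
Then F(2*pi) - F(pi) = (-3) - (3) = -6.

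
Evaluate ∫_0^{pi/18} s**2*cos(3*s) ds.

-1/27 + pi**2/1944 + sqrt(3)*pi/162

Integrate by parts twice (u = s^2, dv = cos(3*s) ds).
An antiderivative is F(s) = s**2*sin(3*s)/3 + 2*s*cos(3*s)/9 - 2*sin(3*s)/27.
Then F(pi/18) - F(0) = (-1/27 + pi**2/1944 + sqrt(3)*pi/162) - (0) = -1/27 + pi**2/1944 + sqrt(3)*pi/162.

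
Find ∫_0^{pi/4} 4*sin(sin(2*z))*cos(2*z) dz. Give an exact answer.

2 - 2*cos(1)

Let u = sin(2*z), so du = 2*cos(2*z) dz. When z = 0, u = 0; when z = pi/4, u = 1.
The integral becomes 2·∫ sin(u) du from 0 to 1, with antiderivative -2*cos(u).
Back in z: F(z) = -2*cos(sin(2*z)).
Then F(pi/4) - F(0) = (-2*cos(1)) - (-2) = 2 - 2*cos(1).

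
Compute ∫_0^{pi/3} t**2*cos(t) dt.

-sqrt(3) + sqrt(3)*pi**2/18 + pi/3

Integrate by parts twice (u = t^2, dv = cos(t) dt).
An antiderivative is F(t) = t**2*sin(t) + 2*t*cos(t) - 2*sin(t).
Then F(pi/3) - F(0) = (-sqrt(3) + sqrt(3)*pi**2/18 + pi/3) - (0) = -sqrt(3) + sqrt(3)*pi**2/18 + pi/3.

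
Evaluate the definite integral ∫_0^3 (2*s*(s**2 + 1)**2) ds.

333

Let u = s**2 + 1, so du = 2*s ds. When s = 0, u = 1; when s = 3, u = 10.
The integral becomes ∫ u**2 du from 1 to 10, with antiderivative u**3/3.
Back in s: F(s) = (s**2 + 1)**3/3.
Then F(3) - F(0) = (1000/3) - (1/3) = 333.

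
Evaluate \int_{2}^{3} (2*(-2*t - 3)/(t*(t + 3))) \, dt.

Factor the denominator: t**2 + 3*t = (t + 3)t.
Partial fractions: 2*(-2*t - 3)/(t*(t + 3)) = -2/(t + 3) - 2/t.
An antiderivative is F(t) = -2*log(t) - 2*log(t + 3).
Then F(3) - F(2) = (-4*log(3) - 2*log(2)) - (-log(100)) = log(25/81).

log(25/81)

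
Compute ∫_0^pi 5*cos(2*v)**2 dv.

5*pi/2

Use the identity cos^2(2*v) = (1 + cos(4*v))/2.
An antiderivative is F(v) = 5*v/2 + 5*sin(4*v)/8.
Then F(pi) - F(0) = (5*pi/2) - (0) = 5*pi/2.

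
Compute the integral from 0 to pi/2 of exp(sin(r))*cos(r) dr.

-1 + E

Let u = sin(r), so du = cos(r) dr. When r = 0, u = 0; when r = pi/2, u = 1.
The integral becomes ∫ exp(u) du from 0 to 1, with antiderivative exp(u).
Back in r: F(r) = exp(sin(r)).
Then F(pi/2) - F(0) = (E) - (1) = -1 + E.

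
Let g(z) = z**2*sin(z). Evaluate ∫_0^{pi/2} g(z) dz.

Integrate by parts twice (u = z^2, dv = sin(z) dz).
An antiderivative is F(z) = -z**2*cos(z) + 2*z*sin(z) + 2*cos(z).
Then F(pi/2) - F(0) = (pi) - (2) = -2 + pi.

-2 + pi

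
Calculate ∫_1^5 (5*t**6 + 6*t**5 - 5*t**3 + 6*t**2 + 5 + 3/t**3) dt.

By the power rule, an antiderivative is F(t) = 5*t**7/7 + t**6 - 5*t**4/4 + 2*t**3 + 5*t - 3/(2*t**2).
Then F(5) - F(1) = (49645583/700) - (167/28) = 12410352/175.

12410352/175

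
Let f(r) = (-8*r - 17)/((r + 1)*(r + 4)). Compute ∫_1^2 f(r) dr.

Factor the denominator: r**2 + 5*r + 4 = (r + 4)(r + 1).
Partial fractions: (-8*r - 17)/((r + 1)*(r + 4)) = -5/(r + 4) - 3/(r + 1).
An antiderivative is F(r) = -3*log(r + 1) - 5*log(r + 4).
Then F(2) - F(1) = (-8*log(3) - 5*log(2)) - (-5*log(5) - 3*log(2)) = -8*log(3) - 2*log(2) + 5*log(5).

-8*log(3) - 2*log(2) + 5*log(5)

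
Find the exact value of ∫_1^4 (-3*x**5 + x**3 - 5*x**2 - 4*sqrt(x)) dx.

-25289/12

By the power rule, an antiderivative is F(x) = -x**6/2 + x**4/4 - 8*x**(3/2)/3 - 5*x**3/3.
Then F(4) - F(1) = (-2112) - (-55/12) = -25289/12.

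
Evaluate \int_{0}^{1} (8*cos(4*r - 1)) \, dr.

Let u = 4*r - 1, so du = 4 dr. When r = 0, u = -1; when r = 1, u = 3.
The integral becomes 2·∫ cos(u) du from -1 to 3, with antiderivative 2*sin(u).
Back in r: F(r) = 2*sin(4*r - 1).
Then F(1) - F(0) = (2*sin(3)) - (-2*sin(1)) = 2*sin(3) + 2*sin(1).

2*sin(3) + 2*sin(1)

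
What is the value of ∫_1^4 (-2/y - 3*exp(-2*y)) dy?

An antiderivative is F(y) = -2*log(y) + 3*exp(-2*y)/2.
Then F(4) - F(1) = (-4*log(2) + 3*exp(-8)/2) - (3*exp(-2)/2) = -4*log(2) - 3*exp(-2)/2 + 3*exp(-8)/2.

-4*log(2) - 3*exp(-2)/2 + 3*exp(-8)/2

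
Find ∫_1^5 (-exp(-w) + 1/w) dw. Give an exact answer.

-exp(-1) + exp(-5) + log(5)

An antiderivative is F(w) = log(w) + exp(-w).
Then F(5) - F(1) = (exp(-5) + log(5)) - (exp(-1)) = -exp(-1) + exp(-5) + log(5).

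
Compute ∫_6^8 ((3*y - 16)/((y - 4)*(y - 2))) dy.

Factor the denominator: y**2 - 6*y + 8 = (y - 2)(y - 4).
Partial fractions: (3*y - 16)/((y - 4)*(y - 2)) = 5/(y - 2) - 2/(y - 4).
An antiderivative is F(y) = -2*log(y - 4) + 5*log(y - 2).
Then F(8) - F(6) = (log(2) + 5*log(3)) - (8*log(2)) = -7*log(2) + 5*log(3).

-7*log(2) + 5*log(3)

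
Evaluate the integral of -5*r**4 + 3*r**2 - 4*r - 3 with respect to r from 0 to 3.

-243

By the power rule, an antiderivative is F(r) = -r**5 + r**3 - 2*r**2 - 3*r.
Then F(3) - F(0) = (-243) - (0) = -243.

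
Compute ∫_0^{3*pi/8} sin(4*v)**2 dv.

3*pi/16

Use the identity sin^2(4*v) = (1 - cos(8*v))/2.
An antiderivative is F(v) = v/2 - sin(8*v)/16.
Then F(3*pi/8) - F(0) = (3*pi/16) - (0) = 3*pi/16.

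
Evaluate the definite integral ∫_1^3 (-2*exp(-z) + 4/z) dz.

An antiderivative is F(z) = 4*log(z) + 2*exp(-z).
Then F(3) - F(1) = (2*exp(-3) + 4*log(3)) - (2*exp(-1)) = -2*exp(-1) + 2*exp(-3) + 4*log(3).

-2*exp(-1) + 2*exp(-3) + 4*log(3)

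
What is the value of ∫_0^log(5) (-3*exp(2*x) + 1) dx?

-36 + log(5)

An antiderivative is F(x) = -3*exp(2*x)/2 + x.
Then F(log(5)) - F(0) = (-75/2 + log(5)) - (-3/2) = -36 + log(5).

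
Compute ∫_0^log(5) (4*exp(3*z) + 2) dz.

log(25) + 496/3

An antiderivative is F(z) = 4*exp(3*z)/3 + 2*z.
Then F(log(5)) - F(0) = (log(25) + 500/3) - (4/3) = log(25) + 496/3.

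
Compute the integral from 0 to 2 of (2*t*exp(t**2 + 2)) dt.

Let u = t**2 + 2, so du = 2*t dt. When t = 0, u = 2; when t = 2, u = 6.
The integral becomes ∫ exp(u) du from 2 to 6, with antiderivative exp(u).
Back in t: F(t) = exp(t**2 + 2).
Then F(2) - F(0) = (exp(6)) - (exp(2)) = -exp(2) + exp(6).

-exp(2) + exp(6)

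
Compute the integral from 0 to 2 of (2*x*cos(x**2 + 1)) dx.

Let u = x**2 + 1, so du = 2*x dx. When x = 0, u = 1; when x = 2, u = 5.
The integral becomes ∫ cos(u) du from 1 to 5, with antiderivative sin(u).
Back in x: F(x) = sin(x**2 + 1).
Then F(2) - F(0) = (sin(5)) - (sin(1)) = sin(5) - sin(1).

sin(5) - sin(1)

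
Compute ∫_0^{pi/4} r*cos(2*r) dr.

-1/4 + pi/8

Integrate by parts once (u = r, dv = cos(2*r) dr).
An antiderivative is F(r) = r*sin(2*r)/2 + cos(2*r)/4.
Then F(pi/4) - F(0) = (pi/8) - (1/4) = -1/4 + pi/8.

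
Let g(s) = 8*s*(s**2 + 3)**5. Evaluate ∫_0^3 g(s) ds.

Let u = s**2 + 3, so du = 2*s ds. When s = 0, u = 3; when s = 3, u = 12.
The integral becomes 4·∫ u**5 du from 3 to 12, with antiderivative 2*u**6/3.
Back in s: F(s) = 2*(s**2 + 3)**6/3.
Then F(3) - F(0) = (1990656) - (486) = 1990170.

1990170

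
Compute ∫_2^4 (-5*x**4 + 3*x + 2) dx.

By the power rule, an antiderivative is F(x) = -x**5 + 3*x**2/2 + 2*x.
Then F(4) - F(2) = (-992) - (-22) = -970.

-970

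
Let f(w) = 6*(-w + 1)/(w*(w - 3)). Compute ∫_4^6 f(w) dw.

Factor the denominator: w**2 - 3*w = w(w - 3).
Partial fractions: 6*(-w + 1)/(w*(w - 3)) = -2/w - 4/(w - 3).
An antiderivative is F(w) = -2*log(w) - 4*log(w - 3).
Then F(6) - F(4) = (-6*log(3) - 2*log(2)) - (-log(16)) = -6*log(3) + 2*log(2).

-6*log(3) + 2*log(2)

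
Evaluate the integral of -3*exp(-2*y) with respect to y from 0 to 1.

An antiderivative is F(y) = 3*exp(-2*y)/2.
Then F(1) - F(0) = (3*exp(-2)/2) - (3/2) = -3/2 + 3*exp(-2)/2.

-3/2 + 3*exp(-2)/2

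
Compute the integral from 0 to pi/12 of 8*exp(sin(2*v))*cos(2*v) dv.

-4 + 4*exp(1/2)

Let u = sin(2*v), so du = 2*cos(2*v) dv. When v = 0, u = 0; when v = pi/12, u = 1/2.
The integral becomes 4·∫ exp(u) du from 0 to 1/2, with antiderivative 4*exp(u).
Back in v: F(v) = 4*exp(sin(2*v)).
Then F(pi/12) - F(0) = (4*exp(1/2)) - (4) = -4 + 4*exp(1/2).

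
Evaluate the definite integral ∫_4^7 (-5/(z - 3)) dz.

An antiderivative is F(z) = -5*log(z - 3).
Then F(7) - F(4) = (-10*log(2)) - (0) = -10*log(2).

-10*log(2)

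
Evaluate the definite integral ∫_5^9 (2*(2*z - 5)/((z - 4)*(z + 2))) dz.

-3*log(7) + log(5) + 3*log(11)

Factor the denominator: z**2 - 2*z - 8 = (z + 2)(z - 4).
Partial fractions: 2*(2*z - 5)/((z - 4)*(z + 2)) = 3/(z + 2) + 1/(z - 4).
An antiderivative is F(z) = log(z - 4) + 3*log(z + 2).
Then F(9) - F(5) = (log(5) + 3*log(11)) - (3*log(7)) = -3*log(7) + log(5) + 3*log(11).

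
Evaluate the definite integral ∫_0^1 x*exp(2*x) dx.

Integrate by parts once (u = x, dv = exp(2*x) dx).
An antiderivative is F(x) = (2*x - 1)*exp(2*x)/4.
Then F(1) - F(0) = (exp(2)/4) - (-1/4) = 1/4 + exp(2)/4.

1/4 + exp(2)/4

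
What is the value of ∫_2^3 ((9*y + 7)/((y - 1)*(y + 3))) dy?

Factor the denominator: y**2 + 2*y - 3 = (y + 3)(y - 1).
Partial fractions: (9*y + 7)/((y - 1)*(y + 3)) = 5/(y + 3) + 4/(y - 1).
An antiderivative is F(y) = 4*log(y - 1) + 5*log(y + 3).
Then F(3) - F(2) = (5*log(3) + 9*log(2)) - (5*log(5)) = -5*log(5) + 5*log(3) + 9*log(2).

-5*log(5) + 5*log(3) + 9*log(2)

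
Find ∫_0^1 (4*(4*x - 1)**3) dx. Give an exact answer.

Let u = 4*x - 1, so du = 4 dx. When x = 0, u = -1; when x = 1, u = 3.
The integral becomes ∫ u**3 du from -1 to 3, with antiderivative u**4/4.
Back in x: F(x) = (4*x - 1)**4/4.
Then F(1) - F(0) = (81/4) - (1/4) = 20.

20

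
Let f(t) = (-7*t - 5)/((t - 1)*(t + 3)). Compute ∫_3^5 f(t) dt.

-11*log(2) + 4*log(3)

Factor the denominator: t**2 + 2*t - 3 = (t + 3)(t - 1).
Partial fractions: (-7*t - 5)/((t - 1)*(t + 3)) = -4/(t + 3) - 3/(t - 1).
An antiderivative is F(t) = -3*log(t - 1) - 4*log(t + 3).
Then F(5) - F(3) = (-18*log(2)) - (-7*log(2) - 4*log(3)) = -11*log(2) + 4*log(3).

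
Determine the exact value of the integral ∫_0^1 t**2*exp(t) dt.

Integrate by parts twice (u = t^2, dv = exp(t) dt).
An antiderivative is F(t) = (t**2 - 2*t + 2)*exp(t).
Then F(1) - F(0) = (E) - (2) = -2 + E.

-2 + E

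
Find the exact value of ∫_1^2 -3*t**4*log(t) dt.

93/25 - 96*log(2)/5

Integrate by parts once (u = ln t, dv = -3*t**4 dt).
An antiderivative is F(t) = -3*t**5*(5*log(t) - 1)/25.
Then F(2) - F(1) = (96/25 - 96*log(2)/5) - (3/25) = 93/25 - 96*log(2)/5.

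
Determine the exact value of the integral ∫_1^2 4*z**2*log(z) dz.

Integrate by parts once (u = ln z, dv = 4*z**2 dz).
An antiderivative is F(z) = 4*z**3*(3*log(z) - 1)/9.
Then F(2) - F(1) = (-32/9 + 32*log(2)/3) - (-4/9) = -28/9 + 32*log(2)/3.

-28/9 + 32*log(2)/3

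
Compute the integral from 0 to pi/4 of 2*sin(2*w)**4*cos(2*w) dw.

1/5

Let u = sin(2*w), so du = 2*cos(2*w) dw. When w = 0, u = 0; when w = pi/4, u = 1.
The integral becomes ∫ u**4 du from 0 to 1, with antiderivative u**5/5.
Back in w: F(w) = sin(2*w)**5/5.
Then F(pi/4) - F(0) = (1/5) - (0) = 1/5.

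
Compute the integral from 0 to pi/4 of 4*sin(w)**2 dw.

-1 + pi/2

Use the identity sin^2(w) = (1 - cos(2*w))/2.
An antiderivative is F(w) = 2*w - sin(2*w).
Then F(pi/4) - F(0) = (-1 + pi/2) - (0) = -1 + pi/2.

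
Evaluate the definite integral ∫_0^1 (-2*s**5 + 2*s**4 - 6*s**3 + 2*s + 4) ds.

107/30

By the power rule, an antiderivative is F(s) = -s**6/3 + 2*s**5/5 - 3*s**4/2 + s**2 + 4*s.
Then F(1) - F(0) = (107/30) - (0) = 107/30.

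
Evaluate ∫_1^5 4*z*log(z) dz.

-24 + 50*log(5)

Integrate by parts once (u = ln z, dv = 4*z dz).
An antiderivative is F(z) = z**2*(2*log(z) - 1).
Then F(5) - F(1) = (-25 + 50*log(5)) - (-1) = -24 + 50*log(5).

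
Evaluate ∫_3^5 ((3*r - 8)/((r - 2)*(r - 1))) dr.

log(32/9)

Factor the denominator: r**2 - 3*r + 2 = (r - 1)(r - 2).
Partial fractions: (3*r - 8)/((r - 2)*(r - 1)) = 5/(r - 1) - 2/(r - 2).
An antiderivative is F(r) = -2*log(r - 2) + 5*log(r - 1).
Then F(5) - F(3) = (-2*log(3) + 10*log(2)) - (log(32)) = log(32/9).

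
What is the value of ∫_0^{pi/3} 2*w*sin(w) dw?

Integrate by parts once (u = w, dv = 2*sin(w) dw).
An antiderivative is F(w) = -2*w*cos(w) + 2*sin(w).
Then F(pi/3) - F(0) = (-pi/3 + sqrt(3)) - (0) = -pi/3 + sqrt(3).

-pi/3 + sqrt(3)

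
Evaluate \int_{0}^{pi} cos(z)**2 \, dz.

pi/2

Use the identity cos^2(z) = (1 + cos(2*z))/2.
An antiderivative is F(z) = z/2 + sin(2*z)/4.
Then F(pi) - F(0) = (pi/2) - (0) = pi/2.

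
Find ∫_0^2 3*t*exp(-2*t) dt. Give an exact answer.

3/4 - 15*exp(-4)/4

Integrate by parts once (u = t, dv = 3*exp(-2*t) dt).
An antiderivative is F(t) = (-6*t - 3)*exp(-2*t)/4.
Then F(2) - F(0) = (-15*exp(-4)/4) - (-3/4) = 3/4 - 15*exp(-4)/4.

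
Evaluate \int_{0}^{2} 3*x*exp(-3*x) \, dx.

(-7 + exp(6))*exp(-6)/3

Integrate by parts once (u = x, dv = 3*exp(-3*x) dx).
An antiderivative is F(x) = (-3*x - 1)*exp(-3*x)/3.
Then F(2) - F(0) = (-7*exp(-6)/3) - (-1/3) = (-7 + exp(6))*exp(-6)/3.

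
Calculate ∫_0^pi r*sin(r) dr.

pi

Integrate by parts once (u = r, dv = sin(r) dr).
An antiderivative is F(r) = -r*cos(r) + sin(r).
Then F(pi) - F(0) = (pi) - (0) = pi.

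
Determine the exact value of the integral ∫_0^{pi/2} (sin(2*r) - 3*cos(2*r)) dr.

An antiderivative is F(r) = -3*sin(2*r)/2 - cos(2*r)/2.
Then F(pi/2) - F(0) = (1/2) - (-1/2) = 1.

1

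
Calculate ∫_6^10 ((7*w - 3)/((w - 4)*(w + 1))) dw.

-2*log(7) + 2*log(11) + 5*log(3)

Factor the denominator: w**2 - 3*w - 4 = (w + 1)(w - 4).
Partial fractions: (7*w - 3)/((w - 4)*(w + 1)) = 2/(w + 1) + 5/(w - 4).
An antiderivative is F(w) = 5*log(w - 4) + 2*log(w + 1).
Then F(10) - F(6) = (5*log(2) + 2*log(11) + 5*log(3)) - (5*log(2) + 2*log(7)) = -2*log(7) + 2*log(11) + 5*log(3).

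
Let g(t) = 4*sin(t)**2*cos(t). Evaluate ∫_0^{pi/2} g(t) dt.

Let u = sin(t), so du = cos(t) dt. When t = 0, u = 0; when t = pi/2, u = 1.
The integral becomes 4·∫ u**2 du from 0 to 1, with antiderivative 4*u**3/3.
Back in t: F(t) = 4*sin(t)**3/3.
Then F(pi/2) - F(0) = (4/3) - (0) = 4/3.

4/3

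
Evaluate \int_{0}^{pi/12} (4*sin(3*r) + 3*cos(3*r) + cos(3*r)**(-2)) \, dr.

5/3 - sqrt(2)/6

An antiderivative is F(r) = sin(3*r) - 4*cos(3*r)/3 + tan(3*r)/3.
Then F(pi/12) - F(0) = (1/3 - sqrt(2)/6) - (-4/3) = 5/3 - sqrt(2)/6.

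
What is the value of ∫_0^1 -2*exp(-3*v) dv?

-2/3 + 2*exp(-3)/3

An antiderivative is F(v) = 2*exp(-3*v)/3.
Then F(1) - F(0) = (2*exp(-3)/3) - (2/3) = -2/3 + 2*exp(-3)/3.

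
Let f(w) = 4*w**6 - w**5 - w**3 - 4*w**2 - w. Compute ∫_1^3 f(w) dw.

7484/7

By the power rule, an antiderivative is F(w) = 4*w**7/7 - w**6/6 - w**4/4 - 4*w**3/3 - w**2/2.
Then F(3) - F(1) = (29889/28) - (-47/28) = 7484/7.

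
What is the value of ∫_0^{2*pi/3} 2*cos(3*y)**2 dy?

Use the identity cos^2(3*y) = (1 + cos(6*y))/2.
An antiderivative is F(y) = y + sin(6*y)/6.
Then F(2*pi/3) - F(0) = (2*pi/3) - (0) = 2*pi/3.

2*pi/3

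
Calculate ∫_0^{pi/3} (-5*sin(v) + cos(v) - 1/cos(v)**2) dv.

-5/2 - sqrt(3)/2

An antiderivative is F(v) = sin(v) + 5*cos(v) - tan(v).
Then F(pi/3) - F(0) = (5/2 - sqrt(3)/2) - (5) = -5/2 - sqrt(3)/2.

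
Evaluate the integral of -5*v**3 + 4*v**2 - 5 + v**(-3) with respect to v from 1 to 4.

By the power rule, an antiderivative is F(v) = -5*v**4/4 + 4*v**3/3 - 5*v - 1/(2*v**2).
Then F(4) - F(1) = (-24451/96) - (-65/12) = -7977/32.

-7977/32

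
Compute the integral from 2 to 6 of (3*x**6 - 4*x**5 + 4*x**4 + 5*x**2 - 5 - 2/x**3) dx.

By the power rule, an antiderivative is F(x) = 3*x**7/7 - 2*x**6/3 + 4*x**5/5 + 5*x**3/3 - 5*x + x**(-2).
Then F(6) - F(2) = (120228443/1260) - (17377/420) = 30044078/315.

30044078/315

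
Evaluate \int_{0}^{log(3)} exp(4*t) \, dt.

Let u = exp(t), so du = exp(t) dt. When t = 0, u = 1; when t = log(3), u = 3.
The integral becomes ∫ u**3 du from 1 to 3, with antiderivative u**4/4.
Back in t: F(t) = exp(4*t)/4.
Then F(log(3)) - F(0) = (81/4) - (1/4) = 20.

20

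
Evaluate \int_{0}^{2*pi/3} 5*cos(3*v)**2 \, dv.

5*pi/3

Use the identity cos^2(3*v) = (1 + cos(6*v))/2.
An antiderivative is F(v) = 5*v/2 + 5*sin(6*v)/12.
Then F(2*pi/3) - F(0) = (5*pi/3) - (0) = 5*pi/3.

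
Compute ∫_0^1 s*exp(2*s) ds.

Integrate by parts once (u = s, dv = exp(2*s) ds).
An antiderivative is F(s) = (2*s - 1)*exp(2*s)/4.
Then F(1) - F(0) = (exp(2)/4) - (-1/4) = 1/4 + exp(2)/4.

1/4 + exp(2)/4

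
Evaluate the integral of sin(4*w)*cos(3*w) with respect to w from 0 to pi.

8/7

Use the identity sin(4*w)cos(3*w) = [sin(7*w) + sin(w)]/2.
An antiderivative is F(w) = -cos(w)/2 - cos(7*w)/14.
Then F(pi) - F(0) = (4/7) - (-4/7) = 8/7.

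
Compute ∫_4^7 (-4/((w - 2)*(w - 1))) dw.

-4*log(5) + 8*log(2)

Factor the denominator: w**2 - 3*w + 2 = (w - 1)(w - 2).
Partial fractions: -4/((w - 2)*(w - 1)) = 4/(w - 1) - 4/(w - 2).
An antiderivative is F(w) = -4*log(w - 2) + 4*log(w - 1).
Then F(7) - F(4) = (-4*log(5) + 4*log(2) + 4*log(3)) - (log(81/16)) = -4*log(5) + 8*log(2).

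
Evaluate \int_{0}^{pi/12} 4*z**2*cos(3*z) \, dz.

Integrate by parts twice (u = z^2, dv = 4*cos(3*z) dz).
An antiderivative is F(z) = 4*z**2*sin(3*z)/3 + 8*z*cos(3*z)/9 - 8*sin(3*z)/27.
Then F(pi/12) - F(0) = (sqrt(2)*(-32 + pi**2 + 8*pi)/216) - (0) = sqrt(2)*(-32 + pi**2 + 8*pi)/216.

sqrt(2)*(-32 + pi**2 + 8*pi)/216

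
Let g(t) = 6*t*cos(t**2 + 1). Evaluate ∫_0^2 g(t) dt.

3*sin(5) - 3*sin(1)

Let u = t**2 + 1, so du = 2*t dt. When t = 0, u = 1; when t = 2, u = 5.
The integral becomes 3·∫ cos(u) du from 1 to 5, with antiderivative 3*sin(u).
Back in t: F(t) = 3*sin(t**2 + 1).
Then F(2) - F(0) = (3*sin(5)) - (3*sin(1)) = 3*sin(5) - 3*sin(1).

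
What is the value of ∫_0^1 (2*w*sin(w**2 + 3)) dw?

Let u = w**2 + 3, so du = 2*w dw. When w = 0, u = 3; when w = 1, u = 4.
The integral becomes ∫ sin(u) du from 3 to 4, with antiderivative -cos(u).
Back in w: F(w) = -cos(w**2 + 3).
Then F(1) - F(0) = (-cos(4)) - (-cos(3)) = cos(3) - cos(4).

cos(3) - cos(4)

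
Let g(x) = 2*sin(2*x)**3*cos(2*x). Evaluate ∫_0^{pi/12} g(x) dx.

Let u = sin(2*x), so du = 2*cos(2*x) dx. When x = 0, u = 0; when x = pi/12, u = 1/2.
The integral becomes ∫ u**3 du from 0 to 1/2, with antiderivative u**4/4.
Back in x: F(x) = sin(2*x)**4/4.
Then F(pi/12) - F(0) = (1/64) - (0) = 1/64.

1/64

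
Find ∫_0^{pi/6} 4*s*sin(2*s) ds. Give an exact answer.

Integrate by parts once (u = s, dv = 4*sin(2*s) ds).
An antiderivative is F(s) = -2*s*cos(2*s) + sin(2*s).
Then F(pi/6) - F(0) = (-pi/6 + sqrt(3)/2) - (0) = -pi/6 + sqrt(3)/2.

-pi/6 + sqrt(3)/2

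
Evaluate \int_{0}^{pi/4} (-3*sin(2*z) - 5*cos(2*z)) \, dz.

An antiderivative is F(z) = -5*sin(2*z)/2 + 3*cos(2*z)/2.
Then F(pi/4) - F(0) = (-5/2) - (3/2) = -4.

-4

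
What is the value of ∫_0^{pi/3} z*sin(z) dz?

Integrate by parts once (u = z, dv = sin(z) dz).
An antiderivative is F(z) = -z*cos(z) + sin(z).
Then F(pi/3) - F(0) = (-pi/6 + sqrt(3)/2) - (0) = -pi/6 + sqrt(3)/2.

-pi/6 + sqrt(3)/2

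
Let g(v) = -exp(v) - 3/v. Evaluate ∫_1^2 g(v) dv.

-exp(2) - log(8) + exp(1)

An antiderivative is F(v) = -exp(v) - 3*log(v).
Then F(2) - F(1) = (-exp(2) - log(8)) - (-exp(1)) = -exp(2) - log(8) + exp(1).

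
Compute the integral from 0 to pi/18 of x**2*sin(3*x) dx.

Integrate by parts twice (u = x^2, dv = sin(3*x) dx).
An antiderivative is F(x) = -x**2*cos(3*x)/3 + 2*x*sin(3*x)/9 + 2*cos(3*x)/27.
Then F(pi/18) - F(0) = (-sqrt(3)*pi**2/1944 + pi/162 + sqrt(3)/27) - (2/27) = -2/27 - sqrt(3)*pi**2/1944 + pi/162 + sqrt(3)/27.

-2/27 - sqrt(3)*pi**2/1944 + pi/162 + sqrt(3)/27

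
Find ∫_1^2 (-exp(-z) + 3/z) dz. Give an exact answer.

An antiderivative is F(z) = 3*log(z) + exp(-z).
Then F(2) - F(1) = (exp(-2) + 3*log(2)) - (exp(-1)) = -exp(-1) + exp(-2) + 3*log(2).

-exp(-1) + exp(-2) + 3*log(2)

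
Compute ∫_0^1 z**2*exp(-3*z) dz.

2/27 - 17*exp(-3)/27

Integrate by parts twice (u = z^2, dv = exp(-3*z) dz).
An antiderivative is F(z) = (-9*z**2 - 6*z - 2)*exp(-3*z)/27.
Then F(1) - F(0) = (-17*exp(-3)/27) - (-2/27) = 2/27 - 17*exp(-3)/27.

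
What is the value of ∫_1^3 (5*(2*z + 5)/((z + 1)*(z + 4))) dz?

-5*log(5) + 5*log(2) + 5*log(7)

Factor the denominator: z**2 + 5*z + 4 = (z + 4)(z + 1).
Partial fractions: 5*(2*z + 5)/((z + 1)*(z + 4)) = 5/(z + 4) + 5/(z + 1).
An antiderivative is F(z) = 5*log(z + 1) + 5*log(z + 4).
Then F(3) - F(1) = (10*log(2) + 5*log(7)) - (5*log(2) + 5*log(5)) = -5*log(5) + 5*log(2) + 5*log(7).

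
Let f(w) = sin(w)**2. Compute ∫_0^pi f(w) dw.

pi/2

Use the identity sin^2(w) = (1 - cos(2*w))/2.
An antiderivative is F(w) = w/2 - sin(2*w)/4.
Then F(pi) - F(0) = (pi/2) - (0) = pi/2.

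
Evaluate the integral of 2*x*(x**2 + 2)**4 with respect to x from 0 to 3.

Let u = x**2 + 2, so du = 2*x dx. When x = 0, u = 2; when x = 3, u = 11.
The integral becomes ∫ u**4 du from 2 to 11, with antiderivative u**5/5.
Back in x: F(x) = (x**2 + 2)**5/5.
Then F(3) - F(0) = (161051/5) - (32/5) = 161019/5.

161019/5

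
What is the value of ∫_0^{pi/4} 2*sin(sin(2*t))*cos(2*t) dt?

1 - cos(1)

Let u = sin(2*t), so du = 2*cos(2*t) dt. When t = 0, u = 0; when t = pi/4, u = 1.
The integral becomes ∫ sin(u) du from 0 to 1, with antiderivative -cos(u).
Back in t: F(t) = -cos(sin(2*t)).
Then F(pi/4) - F(0) = (-cos(1)) - (-1) = 1 - cos(1).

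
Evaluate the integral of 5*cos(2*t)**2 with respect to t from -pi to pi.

Use the identity cos^2(2*t) = (1 + cos(4*t))/2.
An antiderivative is F(t) = 5*t/2 + 5*sin(4*t)/8.
Then F(pi) - F(-pi) = (5*pi/2) - (-5*pi/2) = 5*pi.

5*pi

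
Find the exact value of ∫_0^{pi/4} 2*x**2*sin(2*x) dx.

Integrate by parts twice (u = x^2, dv = 2*sin(2*x) dx).
An antiderivative is F(x) = -x**2*cos(2*x) + x*sin(2*x) + cos(2*x)/2.
Then F(pi/4) - F(0) = (pi/4) - (1/2) = -1/2 + pi/4.

-1/2 + pi/4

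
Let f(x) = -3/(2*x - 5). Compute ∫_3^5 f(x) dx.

-3*log(5)/2

An antiderivative is F(x) = -3*log(2*x - 5)/2.
Then F(5) - F(3) = (-3*log(5)/2) - (0) = -3*log(5)/2.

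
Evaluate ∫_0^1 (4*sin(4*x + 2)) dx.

-cos(6) + cos(2)

Let u = 4*x + 2, so du = 4 dx. When x = 0, u = 2; when x = 1, u = 6.
The integral becomes ∫ sin(u) du from 2 to 6, with antiderivative -cos(u).
Back in x: F(x) = -cos(4*x + 2).
Then F(1) - F(0) = (-cos(6)) - (-cos(2)) = -cos(6) + cos(2).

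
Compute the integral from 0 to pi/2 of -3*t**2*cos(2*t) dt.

3*pi/4

Integrate by parts twice (u = t^2, dv = -3*cos(2*t) dt).
An antiderivative is F(t) = -3*t**2*sin(2*t)/2 - 3*t*cos(2*t)/2 + 3*sin(2*t)/4.
Then F(pi/2) - F(0) = (3*pi/4) - (0) = 3*pi/4.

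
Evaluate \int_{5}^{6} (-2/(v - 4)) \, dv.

An antiderivative is F(v) = -2*log(v - 4).
Then F(6) - F(5) = (-log(4)) - (0) = -log(4).

-log(4)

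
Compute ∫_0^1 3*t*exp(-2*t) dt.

3/4 - 9*exp(-2)/4

Integrate by parts once (u = t, dv = 3*exp(-2*t) dt).
An antiderivative is F(t) = (-6*t - 3)*exp(-2*t)/4.
Then F(1) - F(0) = (-9*exp(-2)/4) - (-3/4) = 3/4 - 9*exp(-2)/4.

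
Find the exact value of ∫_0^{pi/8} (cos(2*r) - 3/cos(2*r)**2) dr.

-3/2 + sqrt(2)/4

An antiderivative is F(r) = sin(2*r)/2 - 3*tan(2*r)/2.
Then F(pi/8) - F(0) = (-3/2 + sqrt(2)/4) - (0) = -3/2 + sqrt(2)/4.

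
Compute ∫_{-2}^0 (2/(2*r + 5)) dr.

An antiderivative is F(r) = log(2*r + 5).
Then F(0) - F(-2) = (log(5)) - (0) = log(5).

log(5)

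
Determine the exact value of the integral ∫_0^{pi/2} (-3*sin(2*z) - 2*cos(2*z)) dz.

An antiderivative is F(z) = -sin(2*z) + 3*cos(2*z)/2.
Then F(pi/2) - F(0) = (-3/2) - (3/2) = -3.

-3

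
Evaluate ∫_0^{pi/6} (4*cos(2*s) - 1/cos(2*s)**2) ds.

sqrt(3)/2

An antiderivative is F(s) = 2*sin(2*s) - tan(2*s)/2.
Then F(pi/6) - F(0) = (sqrt(3)/2) - (0) = sqrt(3)/2.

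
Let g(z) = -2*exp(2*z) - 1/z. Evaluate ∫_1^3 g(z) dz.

-exp(6) - log(3) + exp(2)

An antiderivative is F(z) = -exp(2*z) - log(z).
Then F(3) - F(1) = (-exp(6) - log(3)) - (-exp(2)) = -exp(6) - log(3) + exp(2).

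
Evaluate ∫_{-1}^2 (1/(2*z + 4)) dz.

An antiderivative is F(z) = log(2*z + 4)/2.
Then F(2) - F(-1) = (3*log(2)/2) - (log(2)/2) = log(2).

log(2)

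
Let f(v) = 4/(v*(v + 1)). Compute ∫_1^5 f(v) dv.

-4*log(3) + 4*log(5)

Factor the denominator: v**2 + v = (v + 1)v.
Partial fractions: 4/(v*(v + 1)) = -4/(v + 1) + 4/v.
An antiderivative is F(v) = 4*log(v) - 4*log(v + 1).
Then F(5) - F(1) = (-4*log(3) - 4*log(2) + 4*log(5)) - (-log(16)) = -4*log(3) + 4*log(5).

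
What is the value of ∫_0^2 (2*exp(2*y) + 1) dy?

1 + exp(4)

An antiderivative is F(y) = exp(2*y) + y.
Then F(2) - F(0) = (2 + exp(4)) - (1) = 1 + exp(4).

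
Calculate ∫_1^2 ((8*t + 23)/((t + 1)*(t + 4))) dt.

-3*log(5) - 2*log(2) + 8*log(3)

Factor the denominator: t**2 + 5*t + 4 = (t + 4)(t + 1).
Partial fractions: (8*t + 23)/((t + 1)*(t + 4)) = 3/(t + 4) + 5/(t + 1).
An antiderivative is F(t) = 5*log(t + 1) + 3*log(t + 4).
Then F(2) - F(1) = (3*log(2) + 8*log(3)) - (5*log(2) + 3*log(5)) = -3*log(5) - 2*log(2) + 8*log(3).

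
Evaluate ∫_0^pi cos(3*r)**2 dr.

Use the identity cos^2(3*r) = (1 + cos(6*r))/2.
An antiderivative is F(r) = r/2 + sin(6*r)/12.
Then F(pi) - F(0) = (pi/2) - (0) = pi/2.

pi/2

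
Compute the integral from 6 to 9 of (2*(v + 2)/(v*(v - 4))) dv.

-2*log(2) - log(3) + 3*log(5)

Factor the denominator: v**2 - 4*v = v(v - 4).
Partial fractions: 2*(v + 2)/(v*(v - 4)) = -1/v + 3/(v - 4).
An antiderivative is F(v) = -log(v) + 3*log(v - 4).
Then F(9) - F(6) = (-2*log(3) + 3*log(5)) - (log(4/3)) = -2*log(2) - log(3) + 3*log(5).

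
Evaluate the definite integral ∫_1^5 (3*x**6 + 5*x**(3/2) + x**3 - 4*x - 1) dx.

50*sqrt(5) + 235086/7

By the power rule, an antiderivative is F(x) = 3*x**7/7 + 2*x**(5/2) + x**4/4 - 2*x**2 - x.
Then F(5) - F(1) = (50*sqrt(5) + 940335/28) - (-9/28) = 50*sqrt(5) + 235086/7.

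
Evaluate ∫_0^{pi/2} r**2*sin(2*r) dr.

-1/2 + pi**2/8

Integrate by parts twice (u = r^2, dv = sin(2*r) dr).
An antiderivative is F(r) = -r**2*cos(2*r)/2 + r*sin(2*r)/2 + cos(2*r)/4.
Then F(pi/2) - F(0) = (-1/4 + pi**2/8) - (1/4) = -1/2 + pi**2/8.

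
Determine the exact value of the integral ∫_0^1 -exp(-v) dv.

An antiderivative is F(v) = exp(-v).
Then F(1) - F(0) = (exp(-1)) - (1) = -1 + exp(-1).

-1 + exp(-1)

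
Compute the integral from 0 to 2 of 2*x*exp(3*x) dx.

Integrate by parts once (u = x, dv = 2*exp(3*x) dx).
An antiderivative is F(x) = (6*x - 2)*exp(3*x)/9.
Then F(2) - F(0) = (10*exp(6)/9) - (-2/9) = 2/9 + 10*exp(6)/9.

2/9 + 10*exp(6)/9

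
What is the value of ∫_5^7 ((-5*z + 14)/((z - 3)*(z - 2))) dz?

Factor the denominator: z**2 - 5*z + 6 = (z - 2)(z - 3).
Partial fractions: (-5*z + 14)/((z - 3)*(z - 2)) = -4/(z - 2) - 1/(z - 3).
An antiderivative is F(z) = -log(z - 3) - 4*log(z - 2).
Then F(7) - F(5) = (-4*log(5) - 2*log(2)) - (-4*log(3) - log(2)) = -4*log(5) - log(2) + 4*log(3).

-4*log(5) - log(2) + 4*log(3)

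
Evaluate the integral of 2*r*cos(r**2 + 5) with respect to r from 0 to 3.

Let u = r**2 + 5, so du = 2*r dr. When r = 0, u = 5; when r = 3, u = 14.
The integral becomes ∫ cos(u) du from 5 to 14, with antiderivative sin(u).
Back in r: F(r) = sin(r**2 + 5).
Then F(3) - F(0) = (sin(14)) - (sin(5)) = -sin(5) + sin(14).

-sin(5) + sin(14)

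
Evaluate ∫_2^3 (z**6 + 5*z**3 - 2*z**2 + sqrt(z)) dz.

-4*sqrt(2)/3 + 2*sqrt(3) + 30469/84

By the power rule, an antiderivative is F(z) = z**7/7 + 5*z**4/4 + 2*z**(3/2)/3 - 2*z**3/3.
Then F(3) - F(2) = (2*sqrt(3) + 11079/28) - (4*sqrt(2)/3 + 692/21) = -4*sqrt(2)/3 + 2*sqrt(3) + 30469/84.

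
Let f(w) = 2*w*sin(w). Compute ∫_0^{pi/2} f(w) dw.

Integrate by parts once (u = w, dv = 2*sin(w) dw).
An antiderivative is F(w) = -2*w*cos(w) + 2*sin(w).
Then F(pi/2) - F(0) = (2) - (0) = 2.

2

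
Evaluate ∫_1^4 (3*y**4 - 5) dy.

By the power rule, an antiderivative is F(y) = 3*y**5/5 - 5*y.
Then F(4) - F(1) = (2972/5) - (-22/5) = 2994/5.

2994/5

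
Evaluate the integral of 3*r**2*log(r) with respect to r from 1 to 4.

-21 + 128*log(2)

Integrate by parts once (u = ln r, dv = 3*r**2 dr).
An antiderivative is F(r) = r**3*(3*log(r) - 1)/3.
Then F(4) - F(1) = (-64/3 + 128*log(2)) - (-1/3) = -21 + 128*log(2).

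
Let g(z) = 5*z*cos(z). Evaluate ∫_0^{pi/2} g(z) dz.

-5 + 5*pi/2

Integrate by parts once (u = z, dv = 5*cos(z) dz).
An antiderivative is F(z) = 5*z*sin(z) + 5*cos(z).
Then F(pi/2) - F(0) = (5*pi/2) - (5) = -5 + 5*pi/2.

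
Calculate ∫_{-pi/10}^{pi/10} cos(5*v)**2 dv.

pi/10

Use the identity cos^2(5*v) = (1 + cos(10*v))/2.
An antiderivative is F(v) = v/2 + sin(10*v)/20.
Then F(pi/10) - F(-pi/10) = (pi/20) - (-pi/20) = pi/10.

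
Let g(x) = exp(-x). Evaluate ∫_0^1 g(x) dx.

An antiderivative is F(x) = -exp(-x).
Then F(1) - F(0) = (-exp(-1)) - (-1) = 1 - exp(-1).

1 - exp(-1)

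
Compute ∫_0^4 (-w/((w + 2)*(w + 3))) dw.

-3*log(7) + 5*log(3)

Factor the denominator: w**2 + 5*w + 6 = (w + 3)(w + 2).
Partial fractions: -w/((w + 2)*(w + 3)) = -3/(w + 3) + 2/(w + 2).
An antiderivative is F(w) = 2*log(w + 2) - 3*log(w + 3).
Then F(4) - F(0) = (-3*log(7) + 2*log(2) + 2*log(3)) - (log(4/27)) = -3*log(7) + 5*log(3).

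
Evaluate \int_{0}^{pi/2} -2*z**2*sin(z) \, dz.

Integrate by parts twice (u = z^2, dv = -2*sin(z) dz).
An antiderivative is F(z) = 2*z**2*cos(z) - 4*z*sin(z) - 4*cos(z).
Then F(pi/2) - F(0) = (-2*pi) - (-4) = 4 - 2*pi.

4 - 2*pi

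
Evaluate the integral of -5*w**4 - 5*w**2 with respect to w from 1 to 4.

By the power rule, an antiderivative is F(w) = -w**5 - 5*w**3/3.
Then F(4) - F(1) = (-3392/3) - (-8/3) = -1128.

-1128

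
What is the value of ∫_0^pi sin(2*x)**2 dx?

Use the identity sin^2(2*x) = (1 - cos(4*x))/2.
An antiderivative is F(x) = x/2 - sin(4*x)/8.
Then F(pi) - F(0) = (pi/2) - (0) = pi/2.

pi/2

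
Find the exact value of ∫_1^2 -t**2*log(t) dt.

7/9 - 8*log(2)/3

Integrate by parts once (u = ln t, dv = -t**2 dt).
An antiderivative is F(t) = -t**3*(3*log(t) - 1)/9.
Then F(2) - F(1) = (8/9 - 8*log(2)/3) - (1/9) = 7/9 - 8*log(2)/3.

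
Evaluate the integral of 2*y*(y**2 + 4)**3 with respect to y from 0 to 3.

Let u = y**2 + 4, so du = 2*y dy. When y = 0, u = 4; when y = 3, u = 13.
The integral becomes ∫ u**3 du from 4 to 13, with antiderivative u**4/4.
Back in y: F(y) = (y**2 + 4)**4/4.
Then F(3) - F(0) = (28561/4) - (64) = 28305/4.

28305/4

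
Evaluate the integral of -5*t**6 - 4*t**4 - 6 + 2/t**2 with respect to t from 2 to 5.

By the power rule, an antiderivative is F(t) = -5*t**7/7 - 4*t**5/5 - 6*t - 2/t.
Then F(5) - F(2) = (-2041689/35) - (-4551/35) = -2037138/35.

-2037138/35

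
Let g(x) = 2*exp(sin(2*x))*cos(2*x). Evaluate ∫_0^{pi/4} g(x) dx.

-1 + E

Let u = sin(2*x), so du = 2*cos(2*x) dx. When x = 0, u = 0; when x = pi/4, u = 1.
The integral becomes ∫ exp(u) du from 0 to 1, with antiderivative exp(u).
Back in x: F(x) = exp(sin(2*x)).
Then F(pi/4) - F(0) = (E) - (1) = -1 + E.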